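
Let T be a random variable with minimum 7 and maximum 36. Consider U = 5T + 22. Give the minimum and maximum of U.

a = 5 > 0, so min(U) = a·min(T)+b = 5·7 + 22 = 57 and max(U) = 5·36 + 22 = 202.

min(U) = 57, max(U) = 202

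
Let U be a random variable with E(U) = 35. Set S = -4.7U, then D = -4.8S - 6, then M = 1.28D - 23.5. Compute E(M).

E(M) = 979.508

E(S) = (-4.7)·35 = -164.5.
E(D) = (-4.8)·(-164.5) + (-6) = 783.6.
E(M) = 1.28·783.6 + (-23.5) = 979.508.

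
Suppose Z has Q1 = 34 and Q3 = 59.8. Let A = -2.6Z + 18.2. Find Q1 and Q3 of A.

a = -2.6 < 0 reverses order: Q1(A) comes from Q3(Z), Q3(A) from Q1(Z).
Q1(A) = (-2.6)·59.8 + 18.2 = -137.28; Q3(A) = (-2.6)·34 + 18.2 = -70.2.

Q1(A) = -137.28, Q3(A) = -70.2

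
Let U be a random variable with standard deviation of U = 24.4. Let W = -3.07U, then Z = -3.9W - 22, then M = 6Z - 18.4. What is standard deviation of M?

standard deviation of W = |-3.07|·24.4 = 74.908.
standard deviation of Z = |-3.9|·74.908 = 292.1412.
standard deviation of M = |6|·292.1412 = 1752.8472.

standard deviation of M = 1752.8472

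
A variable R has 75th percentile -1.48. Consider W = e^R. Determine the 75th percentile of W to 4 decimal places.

e^R is increasing, so P_{75}(W) = g(P_{75}(R)) ≈ 0.2276.

75th percentile of W = 0.2276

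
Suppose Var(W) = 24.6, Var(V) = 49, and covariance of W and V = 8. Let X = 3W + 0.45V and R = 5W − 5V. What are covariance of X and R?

covariance of X and R = 156.75

By bilinearity, covariance of X and R = ac·Var(W) + bd·Var(V) + (ad+bc)·covariance of W and V, with a=3, b=0.45, c=5, d=-5.
ac·Var(W) = 3·5·24.6 = 369
bd·Var(V) = 0.45·(-5)·49 = -110.25
(ad+bc)·covariance of W and V = (-12.75)·8 = -102
covariance of X and R = 369 + (-110.25) + (-102) = 156.75.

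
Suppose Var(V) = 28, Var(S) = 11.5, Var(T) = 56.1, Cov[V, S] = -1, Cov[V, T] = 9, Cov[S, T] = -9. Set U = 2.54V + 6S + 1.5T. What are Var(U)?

Var(U) = 596.9698

Var(U) = a²·Var(V) + b²·Var(S) + c²·Var(T) + 2ab·Cov[V, S] + 2ac·Cov[V, T] + 2bc·Cov[S, T], with a = 2.54, b = 6, c = 1.5.
= 180.6448 + 414 + 126.225 + (-30.48) + 68.58 + (-162)
= 596.9698.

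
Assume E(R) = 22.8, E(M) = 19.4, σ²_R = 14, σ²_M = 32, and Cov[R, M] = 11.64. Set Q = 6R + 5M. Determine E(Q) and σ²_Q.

E(Q) = 6·E(R) + 5·E(M) = 6·22.8 + 5·19.4 = 233.8.
σ²_Q = a²·σ²_R + b²·σ²_M + 2ab·Cov[R, M] with a = 6, b = 5.
= 6²·14 + 5²·32 + 2·6·5·11.64
= 504 + 800 + 698.4 = 2002.4.

E(Q) = 233.8, σ²_Q = 2002.4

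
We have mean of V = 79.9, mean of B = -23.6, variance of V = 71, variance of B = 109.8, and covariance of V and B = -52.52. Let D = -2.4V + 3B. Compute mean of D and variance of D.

mean of D = (-2.4)·mean of V + 3·mean of B = (-2.4)·79.9 + 3·(-23.6) = -262.56.
variance of D = a²·variance of V + b²·variance of B + 2ab·covariance of V and B with a = -2.4, b = 3.
= (-2.4)²·71 + 3²·109.8 + 2·(-2.4)·3·(-52.52)
= 408.96 + 988.2 + 756.288 = 2153.448.

mean of D = -262.56, variance of D = 2153.448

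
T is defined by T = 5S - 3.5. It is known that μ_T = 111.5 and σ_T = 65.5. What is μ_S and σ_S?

μ_S = 23, σ_S = 13.1

From T = 5S - 3.5: μ_T = a·μ_S + b, so μ_S = (μ_T − b)/a = (111.5 − (-3.5))/5 = 23.
σ_T = |a|·σ_S, so σ_S = 65.5/|5| = 13.1.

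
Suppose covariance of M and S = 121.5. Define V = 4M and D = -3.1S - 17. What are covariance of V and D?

covariance of V and D = a·c·covariance of M and S = 4·(-3.1)·121.5 = -1506.6. Additive constants drop out.

covariance of V and D = -1506.6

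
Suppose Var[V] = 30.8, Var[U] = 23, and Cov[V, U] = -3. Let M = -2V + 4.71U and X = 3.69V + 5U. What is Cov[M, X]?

Cov[M, X] = 292.2063

By bilinearity, Cov[M, X] = ac·Var[V] + bd·Var[U] + (ad+bc)·Cov[V, U], with a=-2, b=4.71, c=3.69, d=5.
ac·Var[V] = (-2)·3.69·30.8 = -227.304
bd·Var[U] = 4.71·5·23 = 541.65
(ad+bc)·Cov[V, U] = (7.3799)·(-3) = -22.1397
Cov[M, X] = -227.304 + 541.65 + (-22.1397) = 292.2063.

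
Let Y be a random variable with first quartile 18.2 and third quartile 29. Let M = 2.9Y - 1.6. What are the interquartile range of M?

IQR of Y = Q3 − Q1 = 29 − 18.2 = 10.8.
Under M = aY + b, IQR(M) = |a|·IQR(Y) = |2.9|·10.8 = 31.32 (shifts cancel; spread scales by |a|).

IQR(M) = 31.32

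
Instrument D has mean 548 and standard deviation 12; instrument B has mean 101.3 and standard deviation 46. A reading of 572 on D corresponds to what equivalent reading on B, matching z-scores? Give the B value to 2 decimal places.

B = 193.30

z = (572 − 548)/12 = 2.
B = 101.3 + z·46 = 101.3 + (572 − 548)·46/12 = 193.30.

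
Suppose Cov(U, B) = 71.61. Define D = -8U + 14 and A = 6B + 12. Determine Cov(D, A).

Cov(D, A) = a·c·Cov(U, B) = (-8)·6·71.61 = -3437.28. Additive constants drop out.

Cov(D, A) = -3437.28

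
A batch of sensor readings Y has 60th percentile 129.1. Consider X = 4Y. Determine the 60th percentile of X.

Since a = 4 > 0 the transformation is increasing, so the 60th percentile of X = a·(P_{60} of Y) + b = 4·129.1 = 516.4.

60th percentile of X = 516.4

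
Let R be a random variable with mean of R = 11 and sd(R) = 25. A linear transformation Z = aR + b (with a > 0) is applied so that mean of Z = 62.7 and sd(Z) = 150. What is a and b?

a = 6, b = -3.3

sd(Z) = a·sd(R) (a > 0), so a = 150/25 = 6.
mean of Z = a·mean of R + b, so b = 62.7 − 6·11 = -3.3.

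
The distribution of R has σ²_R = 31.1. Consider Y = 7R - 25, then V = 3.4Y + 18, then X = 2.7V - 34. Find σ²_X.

σ²_X = 128422.71036

σ²_Y = 7²·31.1 = 1523.9.
σ²_V = 3.4²·1523.9 = 17616.284.
σ²_X = 2.7²·17616.284 = 128422.71036.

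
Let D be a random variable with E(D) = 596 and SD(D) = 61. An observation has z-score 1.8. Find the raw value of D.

D = 705.8

D = E(D) + z·SD(D) = 596 + 1.8·61 = 705.8.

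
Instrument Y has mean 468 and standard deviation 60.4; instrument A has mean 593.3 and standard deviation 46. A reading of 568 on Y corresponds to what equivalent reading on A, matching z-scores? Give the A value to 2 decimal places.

z = (568 − 468)/60.4 ≈ 1.6556.
A = 593.3 + z·46 = 593.3 + (568 − 468)·46/60.4 ≈ 669.46.

A = 669.46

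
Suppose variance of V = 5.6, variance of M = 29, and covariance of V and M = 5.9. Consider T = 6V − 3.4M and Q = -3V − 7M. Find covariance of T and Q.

covariance of T and Q = 401.78

By bilinearity, covariance of T and Q = ac·variance of V + bd·variance of M + (ad+bc)·covariance of V and M, with a=6, b=-3.4, c=-3, d=-7.
ac·variance of V = 6·(-3)·5.6 = -100.8
bd·variance of M = (-3.4)·(-7)·29 = 690.2
(ad+bc)·covariance of V and M = (-31.8)·5.9 = -187.62
covariance of T and Q = -100.8 + 690.2 + (-187.62) = 401.78.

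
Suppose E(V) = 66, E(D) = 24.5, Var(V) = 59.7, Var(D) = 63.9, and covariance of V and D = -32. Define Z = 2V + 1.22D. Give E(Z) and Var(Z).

E(Z) = 2·E(V) + 1.22·E(D) = 2·66 + 1.22·24.5 = 161.89.
Var(Z) = a²·Var(V) + b²·Var(D) + 2ab·covariance of V and D with a = 2, b = 1.22.
= 2²·59.7 + 1.22²·63.9 + 2·2·1.22·(-32)
= 238.8 + 95.10876 + (-156.16) = 177.74876.

E(Z) = 161.89, Var(Z) = 177.74876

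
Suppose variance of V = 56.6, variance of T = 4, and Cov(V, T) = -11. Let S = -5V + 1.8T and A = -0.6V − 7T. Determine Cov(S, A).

Cov(S, A) = -253.72

By bilinearity, Cov(S, A) = ac·variance of V + bd·variance of T + (ad+bc)·Cov(V, T), with a=-5, b=1.8, c=-0.6, d=-7.
ac·variance of V = (-5)·(-0.6)·56.6 = 169.8
bd·variance of T = 1.8·(-7)·4 = -50.4
(ad+bc)·Cov(V, T) = (33.92)·(-11) = -373.12
Cov(S, A) = 169.8 + (-50.4) + (-373.12) = -253.72.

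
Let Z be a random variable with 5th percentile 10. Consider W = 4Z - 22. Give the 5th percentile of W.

5th percentile of W = 18

Since a = 4 > 0 the transformation is increasing, so the 5th percentile of W = a·(P_{5} of Z) + b = 4·10 + (-22) = 18.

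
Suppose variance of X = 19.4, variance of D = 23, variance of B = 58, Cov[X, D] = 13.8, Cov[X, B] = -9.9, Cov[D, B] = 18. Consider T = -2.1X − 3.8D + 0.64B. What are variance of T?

variance of T = 600.738

variance of T = a²·variance of X + b²·variance of D + c²·variance of B + 2ab·Cov[X, D] + 2ac·Cov[X, B] + 2bc·Cov[D, B], with a = -2.1, b = -3.8, c = 0.64.
= 85.554 + 332.12 + 23.7568 + 220.248 + 26.6112 + (-87.552)
= 600.738.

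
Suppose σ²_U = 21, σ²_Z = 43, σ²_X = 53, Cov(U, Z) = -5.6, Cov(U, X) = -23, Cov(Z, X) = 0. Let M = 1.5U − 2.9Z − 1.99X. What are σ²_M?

σ²_M = 804.7953

σ²_M = a²·σ²_U + b²·σ²_Z + c²·σ²_X + 2ab·Cov(U, Z) + 2ac·Cov(U, X) + 2bc·Cov(Z, X), with a = 1.5, b = -2.9, c = -1.99.
= 47.25 + 361.63 + 209.8853 + 48.72 + 137.31 + 0
= 804.7953.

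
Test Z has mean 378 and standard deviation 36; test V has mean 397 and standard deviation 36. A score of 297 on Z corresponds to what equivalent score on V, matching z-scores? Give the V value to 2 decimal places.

z = (297 − 378)/36 = -2.25.
V = 397 + z·36 = 397 + (297 − 378)·36/36 = 316.00.

V = 316.00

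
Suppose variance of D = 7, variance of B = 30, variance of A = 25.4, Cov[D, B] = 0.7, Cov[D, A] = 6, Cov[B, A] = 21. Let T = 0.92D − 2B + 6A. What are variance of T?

variance of T = a²·variance of D + b²·variance of B + c²·variance of A + 2ab·Cov[D, B] + 2ac·Cov[D, A] + 2bc·Cov[B, A], with a = 0.92, b = -2, c = 6.
= 5.9248 + 120 + 914.4 + (-2.576) + 66.24 + (-504)
= 599.9888.

variance of T = 599.9888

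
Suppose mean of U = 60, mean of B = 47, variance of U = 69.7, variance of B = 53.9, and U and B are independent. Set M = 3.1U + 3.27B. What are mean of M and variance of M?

mean of M = 339.69, variance of M = 1246.16431

mean of M = 3.1·mean of U + 3.27·mean of B = 3.1·60 + 3.27·47 = 339.69.
variance of M = a²·variance of U + b²·variance of B + 2ab·Cov(U, B) with a = 3.1, b = 3.27.
Independence gives Cov(U, B) = 0.
= 3.1²·69.7 + 3.27²·53.9 + 2·3.1·3.27·0
= 669.817 + 576.34731 + 0 = 1246.16431.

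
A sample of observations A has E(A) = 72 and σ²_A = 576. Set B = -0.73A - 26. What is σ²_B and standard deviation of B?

σ²_B = 306.9504, standard deviation of B = 17.52

B = -0.73A - 26 is linear with a = -0.73, b = -26.
σ²_B = a²·σ²_A = (-0.73)²·576 = 306.9504 (the additive constant -26 does not affect variance).
standard deviation of A = √576 = 24.
standard deviation of B = |a|·standard deviation of A = |-0.73|·24 = 17.52.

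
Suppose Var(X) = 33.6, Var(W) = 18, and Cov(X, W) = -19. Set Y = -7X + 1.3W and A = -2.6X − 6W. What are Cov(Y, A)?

Cov(Y, A) = -262.66

By bilinearity, Cov(Y, A) = ac·Var(X) + bd·Var(W) + (ad+bc)·Cov(X, W), with a=-7, b=1.3, c=-2.6, d=-6.
ac·Var(X) = (-7)·(-2.6)·33.6 = 611.52
bd·Var(W) = 1.3·(-6)·18 = -140.4
(ad+bc)·Cov(X, W) = (38.62)·(-19) = -733.78
Cov(Y, A) = 611.52 + (-140.4) + (-733.78) = -262.66.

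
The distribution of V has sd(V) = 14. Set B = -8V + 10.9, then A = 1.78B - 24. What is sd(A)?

sd(B) = |-8|·14 = 112.
sd(A) = |1.78|·112 = 199.36.

sd(A) = 199.36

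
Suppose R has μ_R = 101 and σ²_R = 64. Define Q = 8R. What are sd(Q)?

sd(Q) = 64

Q = 8R is linear with a = 8, b = 0.
sd(R) = √64 = 8.
sd(Q) = |a|·sd(R) = |8|·8 = 64.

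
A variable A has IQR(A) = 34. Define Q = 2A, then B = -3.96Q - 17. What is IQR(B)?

IQR(B) = 269.28

IQR(Q) = |2|·34 = 68.
IQR(B) = |-3.96|·68 = 269.28.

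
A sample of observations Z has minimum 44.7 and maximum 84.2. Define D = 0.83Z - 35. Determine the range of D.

Range of Z = 84.2 − 44.7 = 39.5.
Range(D) = |a|·Range(Z) = |0.83|·39.5 = 32.785.

Range(D) = 32.785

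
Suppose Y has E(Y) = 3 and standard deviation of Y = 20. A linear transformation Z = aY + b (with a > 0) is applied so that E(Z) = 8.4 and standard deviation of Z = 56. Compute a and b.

a = 2.8, b = 0

standard deviation of Z = a·standard deviation of Y (a > 0), so a = 56/20 = 2.8.
E(Z) = a·E(Y) + b, so b = 8.4 − 2.8·3 = 0.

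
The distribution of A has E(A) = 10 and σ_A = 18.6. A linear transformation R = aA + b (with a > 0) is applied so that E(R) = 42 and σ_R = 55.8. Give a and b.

σ_R = a·σ_A (a > 0), so a = 55.8/18.6 = 3.
E(R) = a·E(A) + b, so b = 42 − 3·10 = 12.

a = 3, b = 12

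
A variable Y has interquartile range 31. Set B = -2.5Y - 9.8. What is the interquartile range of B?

IQR(B) = 77.5

Under B = aY + b, IQR(B) = |a|·IQR(Y) = |-2.5|·31 = 77.5 (shifts cancel; spread scales by |a|).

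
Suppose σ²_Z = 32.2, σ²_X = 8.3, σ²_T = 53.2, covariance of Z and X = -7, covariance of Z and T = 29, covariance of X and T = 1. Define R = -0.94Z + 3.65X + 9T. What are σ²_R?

σ²_R = 4071.28267

σ²_R = a²·σ²_Z + b²·σ²_X + c²·σ²_T + 2ab·covariance of Z and X + 2ac·covariance of Z and T + 2bc·covariance of X and T, with a = -0.94, b = 3.65, c = 9.
= 28.45192 + 110.57675 + 4309.2 + 48.034 + (-490.68) + 65.7
= 4071.28267.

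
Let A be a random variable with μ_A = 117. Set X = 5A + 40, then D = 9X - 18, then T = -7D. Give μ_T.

μ_X = 5·117 + 40 = 625.
μ_D = 9·625 + (-18) = 5607.
μ_T = (-7)·5607 = -39249.

μ_T = -39249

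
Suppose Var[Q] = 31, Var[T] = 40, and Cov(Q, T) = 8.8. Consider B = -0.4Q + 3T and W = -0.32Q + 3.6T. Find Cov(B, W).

By bilinearity, Cov(B, W) = ac·Var[Q] + bd·Var[T] + (ad+bc)·Cov(Q, T), with a=-0.4, b=3, c=-0.32, d=3.6.
ac·Var[Q] = (-0.4)·(-0.32)·31 = 3.968
bd·Var[T] = 3·3.6·40 = 432
(ad+bc)·Cov(Q, T) = (-2.4)·8.8 = -21.12
Cov(B, W) = 3.968 + 432 + (-21.12) = 414.848.

Cov(B, W) = 414.848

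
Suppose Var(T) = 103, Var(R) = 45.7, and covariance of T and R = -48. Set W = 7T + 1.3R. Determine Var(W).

Var(W) = a²·Var(T) + b²·Var(R) + 2ab·covariance of T and R with a = 7, b = 1.3.
= 7²·103 + 1.3²·45.7 + 2·7·1.3·(-48)
= 5047 + 77.233 + (-873.6) = 4250.633.

Var(W) = 4250.633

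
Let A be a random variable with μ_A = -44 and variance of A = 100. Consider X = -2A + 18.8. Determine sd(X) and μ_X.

X = -2A + 18.8 is linear with a = -2, b = 18.8.
sd(A) = √100 = 10.
sd(X) = |a|·sd(A) = |-2|·10 = 20.
μ_X = a·μ_A + b = (-2)·(-44) + 18.8 = 106.8.

sd(X) = 20, μ_X = 106.8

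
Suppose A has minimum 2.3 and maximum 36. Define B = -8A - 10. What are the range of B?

Range(B) = 269.6

Range of A = 36 − 2.3 = 33.7.
Range(B) = |a|·Range(A) = |-8|·33.7 = 269.6.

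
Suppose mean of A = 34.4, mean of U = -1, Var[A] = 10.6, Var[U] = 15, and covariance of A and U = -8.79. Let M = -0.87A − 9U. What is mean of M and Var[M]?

mean of M = (-0.87)·mean of A + (-9)·mean of U = (-0.87)·34.4 + (-9)·(-1) = -20.928.
Var[M] = a²·Var[A] + b²·Var[U] + 2ab·covariance of A and U with a = -0.87, b = -9.
= (-0.87)²·10.6 + (-9)²·15 + 2·(-0.87)·(-9)·(-8.79)
= 8.02314 + 1215 + (-137.6514) = 1085.37174.

mean of M = -20.928, Var[M] = 1085.37174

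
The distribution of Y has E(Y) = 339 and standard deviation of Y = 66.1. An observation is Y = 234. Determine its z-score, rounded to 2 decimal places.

z = (Y − E(Y)) / standard deviation of Y = (234 − 339) / 66.1 ≈ -1.59.

z = -1.59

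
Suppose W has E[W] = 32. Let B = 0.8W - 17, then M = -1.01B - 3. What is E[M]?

E[M] = -11.686

E[B] = 0.8·32 + (-17) = 8.6.
E[M] = (-1.01)·8.6 + (-3) = -11.686.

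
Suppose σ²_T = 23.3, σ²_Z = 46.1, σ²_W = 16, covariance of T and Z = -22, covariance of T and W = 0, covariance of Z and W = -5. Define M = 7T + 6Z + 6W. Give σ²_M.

σ²_M = 1169.3

σ²_M = a²·σ²_T + b²·σ²_Z + c²·σ²_W + 2ab·covariance of T and Z + 2ac·covariance of T and W + 2bc·covariance of Z and W, with a = 7, b = 6, c = 6.
= 1141.7 + 1659.6 + 576 + (-1848) + 0 + (-360)
= 1169.3.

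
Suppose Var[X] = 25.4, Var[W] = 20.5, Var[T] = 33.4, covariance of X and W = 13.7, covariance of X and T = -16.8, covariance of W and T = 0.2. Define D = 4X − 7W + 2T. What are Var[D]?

Var[D] = 502.9

Var[D] = a²·Var[X] + b²·Var[W] + c²·Var[T] + 2ab·covariance of X and W + 2ac·covariance of X and T + 2bc·covariance of W and T, with a = 4, b = -7, c = 2.
= 406.4 + 1004.5 + 133.6 + (-767.2) + (-268.8) + (-5.6)
= 502.9.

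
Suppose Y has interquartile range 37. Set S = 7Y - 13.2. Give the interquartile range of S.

Under S = aY + b, IQR(S) = |a|·IQR(Y) = |7|·37 = 259 (shifts cancel; spread scales by |a|).

IQR(S) = 259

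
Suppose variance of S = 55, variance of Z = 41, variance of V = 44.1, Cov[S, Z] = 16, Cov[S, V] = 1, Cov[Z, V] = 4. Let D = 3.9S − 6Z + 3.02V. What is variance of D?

variance of D = 1844.55564

variance of D = a²·variance of S + b²·variance of Z + c²·variance of V + 2ab·Cov[S, Z] + 2ac·Cov[S, V] + 2bc·Cov[Z, V], with a = 3.9, b = -6, c = 3.02.
= 836.55 + 1476 + 402.20964 + (-748.8) + 23.556 + (-144.96)
= 1844.55564.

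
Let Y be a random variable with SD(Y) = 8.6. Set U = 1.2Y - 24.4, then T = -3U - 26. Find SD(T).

SD(U) = |1.2|·8.6 = 10.32.
SD(T) = |-3|·10.32 = 30.96.

SD(T) = 30.96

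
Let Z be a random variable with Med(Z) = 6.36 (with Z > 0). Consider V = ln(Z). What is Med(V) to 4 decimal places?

ln(Z) is monotone on this domain, so Med(V) = ln(6.36) ≈ 1.85.

Med(V) = 1.85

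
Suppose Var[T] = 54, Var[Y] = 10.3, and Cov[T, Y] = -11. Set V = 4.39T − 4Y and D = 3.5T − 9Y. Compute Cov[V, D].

By bilinearity, Cov[V, D] = ac·Var[T] + bd·Var[Y] + (ad+bc)·Cov[T, Y], with a=4.39, b=-4, c=3.5, d=-9.
ac·Var[T] = 4.39·3.5·54 = 829.71
bd·Var[Y] = (-4)·(-9)·10.3 = 370.8
(ad+bc)·Cov[T, Y] = (-53.51)·(-11) = 588.61
Cov[V, D] = 829.71 + 370.8 + 588.61 = 1789.12.

Cov[V, D] = 1789.12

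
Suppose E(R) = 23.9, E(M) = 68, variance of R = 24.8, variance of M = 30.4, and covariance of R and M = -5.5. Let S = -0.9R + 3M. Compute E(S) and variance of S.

E(S) = 182.49, variance of S = 323.388

E(S) = (-0.9)·E(R) + 3·E(M) = (-0.9)·23.9 + 3·68 = 182.49.
variance of S = a²·variance of R + b²·variance of M + 2ab·covariance of R and M with a = -0.9, b = 3.
= (-0.9)²·24.8 + 3²·30.4 + 2·(-0.9)·3·(-5.5)
= 20.088 + 273.6 + 29.7 = 323.388.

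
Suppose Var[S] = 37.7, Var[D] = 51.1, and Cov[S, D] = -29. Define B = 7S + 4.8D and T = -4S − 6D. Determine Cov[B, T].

By bilinearity, Cov[B, T] = ac·Var[S] + bd·Var[D] + (ad+bc)·Cov[S, D], with a=7, b=4.8, c=-4, d=-6.
ac·Var[S] = 7·(-4)·37.7 = -1055.6
bd·Var[D] = 4.8·(-6)·51.1 = -1471.68
(ad+bc)·Cov[S, D] = (-61.2)·(-29) = 1774.8
Cov[B, T] = -1055.6 + (-1471.68) + 1774.8 = -752.48.

Cov[B, T] = -752.48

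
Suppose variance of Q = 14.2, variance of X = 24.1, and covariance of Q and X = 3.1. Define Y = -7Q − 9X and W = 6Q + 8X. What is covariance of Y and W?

covariance of Y and W = -2672.6

By bilinearity, covariance of Y and W = ac·variance of Q + bd·variance of X + (ad+bc)·covariance of Q and X, with a=-7, b=-9, c=6, d=8.
ac·variance of Q = (-7)·6·14.2 = -596.4
bd·variance of X = (-9)·8·24.1 = -1735.2
(ad+bc)·covariance of Q and X = (-110)·3.1 = -341
covariance of Y and W = -596.4 + (-1735.2) + (-341) = -2672.6.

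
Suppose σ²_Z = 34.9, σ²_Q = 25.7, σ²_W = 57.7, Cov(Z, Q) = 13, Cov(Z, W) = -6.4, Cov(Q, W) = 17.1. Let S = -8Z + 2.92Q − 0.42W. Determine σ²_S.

σ²_S = a²·σ²_Z + b²·σ²_Q + c²·σ²_W + 2ab·Cov(Z, Q) + 2ac·Cov(Z, W) + 2bc·Cov(Q, W), with a = -8, b = 2.92, c = -0.42.
= 2233.6 + 219.12848 + 10.17828 + (-607.36) + (-43.008) + (-41.94288)
= 1770.59588.

σ²_S = 1770.59588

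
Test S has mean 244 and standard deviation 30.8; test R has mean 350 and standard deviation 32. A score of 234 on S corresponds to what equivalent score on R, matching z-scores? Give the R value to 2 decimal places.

z = (234 − 244)/30.8 ≈ -0.3247.
R = 350 + z·32 = 350 + (234 − 244)·32/30.8 ≈ 339.61.

R = 339.61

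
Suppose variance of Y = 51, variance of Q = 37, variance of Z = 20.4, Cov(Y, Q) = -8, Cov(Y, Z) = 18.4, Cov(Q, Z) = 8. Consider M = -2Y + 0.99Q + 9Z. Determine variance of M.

variance of M = a²·variance of Y + b²·variance of Q + c²·variance of Z + 2ab·Cov(Y, Q) + 2ac·Cov(Y, Z) + 2bc·Cov(Q, Z), with a = -2, b = 0.99, c = 9.
= 204 + 36.2637 + 1652.4 + 31.68 + (-662.4) + 142.56
= 1404.5037.

variance of M = 1404.5037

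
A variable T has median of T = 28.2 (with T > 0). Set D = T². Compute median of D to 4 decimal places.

T² is monotone on this domain, so median of D = square(28.2) = 795.24.

median of D = 795.24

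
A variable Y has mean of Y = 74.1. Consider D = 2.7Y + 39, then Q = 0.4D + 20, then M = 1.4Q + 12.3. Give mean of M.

mean of M = 174.1792

mean of D = 2.7·74.1 + 39 = 239.07.
mean of Q = 0.4·239.07 + 20 = 115.628.
mean of M = 1.4·115.628 + 12.3 = 174.1792.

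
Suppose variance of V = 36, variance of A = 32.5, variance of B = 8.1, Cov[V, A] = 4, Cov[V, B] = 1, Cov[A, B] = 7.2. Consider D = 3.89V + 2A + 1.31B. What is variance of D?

variance of D = 798.81581

variance of D = a²·variance of V + b²·variance of A + c²·variance of B + 2ab·Cov[V, A] + 2ac·Cov[V, B] + 2bc·Cov[A, B], with a = 3.89, b = 2, c = 1.31.
= 544.7556 + 130 + 13.90041 + 62.24 + 10.1918 + 37.728
= 798.81581.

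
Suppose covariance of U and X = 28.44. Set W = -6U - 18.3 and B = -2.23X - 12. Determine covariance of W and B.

covariance of W and B = 380.5272

covariance of W and B = a·c·covariance of U and X = (-6)·(-2.23)·28.44 = 380.5272. Additive constants drop out.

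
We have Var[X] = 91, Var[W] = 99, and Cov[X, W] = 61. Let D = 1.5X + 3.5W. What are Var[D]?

Var[D] = a²·Var[X] + b²·Var[W] + 2ab·Cov[X, W] with a = 1.5, b = 3.5.
= 1.5²·91 + 3.5²·99 + 2·1.5·3.5·61
= 204.75 + 1212.75 + 640.5 = 2058.

Var[D] = 2058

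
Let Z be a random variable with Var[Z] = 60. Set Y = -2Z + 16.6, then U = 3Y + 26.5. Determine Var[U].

Var[Y] = (-2)²·60 = 240.
Var[U] = 3²·240 = 2160.

Var[U] = 2160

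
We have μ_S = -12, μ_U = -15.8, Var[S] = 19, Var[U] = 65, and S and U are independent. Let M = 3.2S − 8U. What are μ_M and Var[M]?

μ_M = 3.2·μ_S + (-8)·μ_U = 3.2·(-12) + (-8)·(-15.8) = 88.
Var[M] = a²·Var[S] + b²·Var[U] + 2ab·Cov(S, U) with a = 3.2, b = -8.
Independence gives Cov(S, U) = 0.
= 3.2²·19 + (-8)²·65 + 2·3.2·(-8)·0
= 194.56 + 4160 + 0 = 4354.56.

μ_M = 88, Var[M] = 4354.56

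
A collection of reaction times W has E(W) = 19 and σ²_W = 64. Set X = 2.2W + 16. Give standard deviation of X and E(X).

X = 2.2W + 16 is linear with a = 2.2, b = 16.
standard deviation of W = √64 = 8.
standard deviation of X = |a|·standard deviation of W = |2.2|·8 = 17.6.
E(X) = a·E(W) + b = 2.2·19 + 16 = 57.8.

standard deviation of X = 17.6, E(X) = 57.8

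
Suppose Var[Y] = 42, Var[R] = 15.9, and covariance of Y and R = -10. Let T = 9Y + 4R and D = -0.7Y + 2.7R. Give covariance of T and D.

covariance of T and D = -307.88

By bilinearity, covariance of T and D = ac·Var[Y] + bd·Var[R] + (ad+bc)·covariance of Y and R, with a=9, b=4, c=-0.7, d=2.7.
ac·Var[Y] = 9·(-0.7)·42 = -264.6
bd·Var[R] = 4·2.7·15.9 = 171.72
(ad+bc)·covariance of Y and R = (21.5)·(-10) = -215
covariance of T and D = -264.6 + 171.72 + (-215) = -307.88.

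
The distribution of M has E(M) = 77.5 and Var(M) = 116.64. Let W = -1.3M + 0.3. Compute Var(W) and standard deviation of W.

Var(W) = 197.1216, standard deviation of W = 14.04

W = -1.3M + 0.3 is linear with a = -1.3, b = 0.3.
Var(W) = a²·Var(M) = (-1.3)²·116.64 = 197.1216 (the additive constant 0.3 does not affect variance).
standard deviation of M = √116.64 = 10.8.
standard deviation of W = |a|·standard deviation of M = |-1.3|·10.8 = 14.04.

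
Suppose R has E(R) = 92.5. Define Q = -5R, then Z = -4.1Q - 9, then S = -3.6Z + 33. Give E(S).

E(Q) = (-5)·92.5 = -462.5.
E(Z) = (-4.1)·(-462.5) + (-9) = 1887.25.
E(S) = (-3.6)·1887.25 + 33 = -6761.1.

E(S) = -6761.1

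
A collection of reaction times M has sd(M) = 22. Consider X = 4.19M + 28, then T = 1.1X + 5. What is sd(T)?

sd(T) = 101.398

sd(X) = |4.19|·22 = 92.18.
sd(T) = |1.1|·92.18 = 101.398.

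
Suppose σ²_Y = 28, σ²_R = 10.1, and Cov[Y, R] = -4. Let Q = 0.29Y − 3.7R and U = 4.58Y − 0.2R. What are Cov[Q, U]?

Cov[Q, U] = 112.6796

By bilinearity, Cov[Q, U] = ac·σ²_Y + bd·σ²_R + (ad+bc)·Cov[Y, R], with a=0.29, b=-3.7, c=4.58, d=-0.2.
ac·σ²_Y = 0.29·4.58·28 = 37.1896
bd·σ²_R = (-3.7)·(-0.2)·10.1 = 7.474
(ad+bc)·Cov[Y, R] = (-17.004)·(-4) = 68.016
Cov[Q, U] = 37.1896 + 7.474 + 68.016 = 112.6796.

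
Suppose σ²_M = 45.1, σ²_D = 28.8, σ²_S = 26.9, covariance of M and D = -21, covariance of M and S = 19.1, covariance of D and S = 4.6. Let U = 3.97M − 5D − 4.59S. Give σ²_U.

σ²_U = 2346.29662

σ²_U = a²·σ²_M + b²·σ²_D + c²·σ²_S + 2ab·covariance of M and D + 2ac·covariance of M and S + 2bc·covariance of D and S, with a = 3.97, b = -5, c = -4.59.
= 710.81659 + 720 + 566.73189 + 833.7 + (-696.09186) + 211.14
= 2346.29662.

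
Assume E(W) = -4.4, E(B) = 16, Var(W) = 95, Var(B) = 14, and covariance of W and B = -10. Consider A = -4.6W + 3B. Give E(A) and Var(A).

E(A) = (-4.6)·E(W) + 3·E(B) = (-4.6)·(-4.4) + 3·16 = 68.24.
Var(A) = a²·Var(W) + b²·Var(B) + 2ab·covariance of W and B with a = -4.6, b = 3.
= (-4.6)²·95 + 3²·14 + 2·(-4.6)·3·(-10)
= 2010.2 + 126 + 276 = 2412.2.

E(A) = 68.24, Var(A) = 2412.2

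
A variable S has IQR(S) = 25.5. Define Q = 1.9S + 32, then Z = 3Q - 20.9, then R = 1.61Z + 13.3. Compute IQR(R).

IQR(R) = 234.0135

IQR(Q) = |1.9|·25.5 = 48.45.
IQR(Z) = |3|·48.45 = 145.35.
IQR(R) = |1.61|·145.35 = 234.0135.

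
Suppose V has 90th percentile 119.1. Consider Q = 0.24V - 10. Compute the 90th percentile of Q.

Since a = 0.24 > 0 the transformation is increasing, so the 90th percentile of Q = a·(P_{90} of V) + b = 0.24·119.1 + (-10) = 18.584.

90th percentile of Q = 18.584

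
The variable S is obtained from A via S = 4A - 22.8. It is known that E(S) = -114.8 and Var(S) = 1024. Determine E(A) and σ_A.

E(A) = -23, σ_A = 8

From S = 4A - 22.8: E(S) = a·E(A) + b, so E(A) = (E(S) − b)/a = (-114.8 − (-22.8))/4 = -23.
σ_S = √1024 = 32.
σ_S = |a|·σ_A, so σ_A = 32/|4| = 8.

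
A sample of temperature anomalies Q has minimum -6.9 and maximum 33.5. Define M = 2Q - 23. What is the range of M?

Range(M) = 80.8

Range of Q = 33.5 − (-6.9) = 40.4.
Range(M) = |a|·Range(Q) = |2|·40.4 = 80.8.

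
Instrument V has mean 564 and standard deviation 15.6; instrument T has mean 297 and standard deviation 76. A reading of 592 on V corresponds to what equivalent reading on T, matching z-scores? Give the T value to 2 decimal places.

T = 433.41

z = (592 − 564)/15.6 ≈ 1.7949.
T = 297 + z·76 = 297 + (592 − 564)·76/15.6 ≈ 433.41.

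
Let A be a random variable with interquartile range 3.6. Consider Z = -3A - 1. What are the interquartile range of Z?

Under Z = aA + b, IQR(Z) = |a|·IQR(A) = |-3|·3.6 = 10.8 (shifts cancel; spread scales by |a|).

IQR(Z) = 10.8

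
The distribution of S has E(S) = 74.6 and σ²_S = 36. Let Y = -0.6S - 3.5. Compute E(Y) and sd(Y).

E(Y) = -48.26, sd(Y) = 3.6

Y = -0.6S - 3.5 is linear with a = -0.6, b = -3.5.
E(Y) = a·E(S) + b = (-0.6)·74.6 + (-3.5) = -48.26.
sd(S) = √36 = 6.
sd(Y) = |a|·sd(S) = |-0.6|·6 = 3.6.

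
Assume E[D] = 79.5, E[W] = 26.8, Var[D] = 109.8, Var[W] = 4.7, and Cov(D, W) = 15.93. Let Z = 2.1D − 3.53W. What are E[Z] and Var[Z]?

E[Z] = 2.1·E[D] + (-3.53)·E[W] = 2.1·79.5 + (-3.53)·26.8 = 72.346.
Var[Z] = a²·Var[D] + b²·Var[W] + 2ab·Cov(D, W) with a = 2.1, b = -3.53.
= 2.1²·109.8 + (-3.53)²·4.7 + 2·2.1·(-3.53)·15.93
= 484.218 + 58.56623 + (-236.17818) = 306.60605.

E[Z] = 72.346, Var[Z] = 306.60605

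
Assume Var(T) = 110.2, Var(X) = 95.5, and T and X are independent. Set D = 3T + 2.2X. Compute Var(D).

Var(D) = 1454.02

Var(D) = a²·Var(T) + b²·Var(X) + 2ab·covariance of T and X with a = 3, b = 2.2.
Independence gives covariance of T and X = 0.
= 3²·110.2 + 2.2²·95.5 + 2·3·2.2·0
= 991.8 + 462.22 + 0 = 1454.02.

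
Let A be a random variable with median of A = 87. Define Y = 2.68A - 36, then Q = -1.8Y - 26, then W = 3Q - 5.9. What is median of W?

median of W = -1148.564

median of Y = 2.68·87 + (-36) = 197.16.
median of Q = (-1.8)·197.16 + (-26) = -380.888.
median of W = 3·(-380.888) + (-5.9) = -1148.564.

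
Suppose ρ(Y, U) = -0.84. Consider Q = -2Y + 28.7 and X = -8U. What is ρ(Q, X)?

ρ(Q, X) = -0.84

Linear rescalings preserve correlation up to sign; here the slopes -2 and -8 have the same sign, so ρ(Q, X) = ρ(Y, U) = -0.84.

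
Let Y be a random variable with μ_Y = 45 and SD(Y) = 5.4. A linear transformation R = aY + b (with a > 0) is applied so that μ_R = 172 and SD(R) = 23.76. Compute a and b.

a = 4.4, b = -26

SD(R) = a·SD(Y) (a > 0), so a = 23.76/5.4 = 4.4.
μ_R = a·μ_Y + b, so b = 172 − 4.4·45 = -26.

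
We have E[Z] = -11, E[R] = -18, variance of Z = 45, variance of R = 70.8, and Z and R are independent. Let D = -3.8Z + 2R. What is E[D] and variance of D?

E[D] = 5.8, variance of D = 933

E[D] = (-3.8)·E[Z] + 2·E[R] = (-3.8)·(-11) + 2·(-18) = 5.8.
variance of D = a²·variance of Z + b²·variance of R + 2ab·covariance of Z and R with a = -3.8, b = 2.
Independence gives covariance of Z and R = 0.
= (-3.8)²·45 + 2²·70.8 + 2·(-3.8)·2·0
= 649.8 + 283.2 + 0 = 933.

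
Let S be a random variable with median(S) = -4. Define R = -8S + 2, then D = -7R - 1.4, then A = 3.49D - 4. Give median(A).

median(A) = -839.506

median(R) = (-8)·(-4) + 2 = 34.
median(D) = (-7)·34 + (-1.4) = -239.4.
median(A) = 3.49·(-239.4) + (-4) = -839.506.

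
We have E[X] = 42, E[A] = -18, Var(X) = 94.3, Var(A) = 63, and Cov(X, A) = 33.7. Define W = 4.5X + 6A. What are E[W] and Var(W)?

E[W] = 81, Var(W) = 5997.375

E[W] = 4.5·E[X] + 6·E[A] = 4.5·42 + 6·(-18) = 81.
Var(W) = a²·Var(X) + b²·Var(A) + 2ab·Cov(X, A) with a = 4.5, b = 6.
= 4.5²·94.3 + 6²·63 + 2·4.5·6·33.7
= 1909.575 + 2268 + 1819.8 = 5997.375.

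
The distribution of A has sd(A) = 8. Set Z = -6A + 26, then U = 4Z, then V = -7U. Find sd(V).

sd(V) = 1344

sd(Z) = |-6|·8 = 48.
sd(U) = |4|·48 = 192.
sd(V) = |-7|·192 = 1344.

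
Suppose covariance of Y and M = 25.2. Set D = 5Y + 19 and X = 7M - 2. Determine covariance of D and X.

covariance of D and X = 882

covariance of D and X = a·c·covariance of Y and M = 5·7·25.2 = 882. Additive constants drop out.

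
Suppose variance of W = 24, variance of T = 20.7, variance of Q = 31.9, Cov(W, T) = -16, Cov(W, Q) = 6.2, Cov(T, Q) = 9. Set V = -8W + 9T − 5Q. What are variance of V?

variance of V = 6000.2

variance of V = a²·variance of W + b²·variance of T + c²·variance of Q + 2ab·Cov(W, T) + 2ac·Cov(W, Q) + 2bc·Cov(T, Q), with a = -8, b = 9, c = -5.
= 1536 + 1676.7 + 797.5 + 2304 + 496 + (-810)
= 6000.2.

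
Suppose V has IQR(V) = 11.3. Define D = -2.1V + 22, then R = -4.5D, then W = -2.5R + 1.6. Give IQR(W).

IQR(D) = |-2.1|·11.3 = 23.73.
IQR(R) = |-4.5|·23.73 = 106.785.
IQR(W) = |-2.5|·106.785 = 266.9625.

IQR(W) = 266.9625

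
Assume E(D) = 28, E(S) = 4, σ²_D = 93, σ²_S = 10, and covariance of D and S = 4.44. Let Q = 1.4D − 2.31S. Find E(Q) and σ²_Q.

E(Q) = 1.4·E(D) + (-2.31)·E(S) = 1.4·28 + (-2.31)·4 = 29.96.
σ²_Q = a²·σ²_D + b²·σ²_S + 2ab·covariance of D and S with a = 1.4, b = -2.31.
= 1.4²·93 + (-2.31)²·10 + 2·1.4·(-2.31)·4.44
= 182.28 + 53.361 + (-28.71792) = 206.92308.

E(Q) = 29.96, σ²_Q = 206.92308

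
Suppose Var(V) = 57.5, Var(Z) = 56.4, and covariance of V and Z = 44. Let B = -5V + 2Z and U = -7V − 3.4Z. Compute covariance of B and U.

covariance of B and U = 1760.98

By bilinearity, covariance of B and U = ac·Var(V) + bd·Var(Z) + (ad+bc)·covariance of V and Z, with a=-5, b=2, c=-7, d=-3.4.
ac·Var(V) = (-5)·(-7)·57.5 = 2012.5
bd·Var(Z) = 2·(-3.4)·56.4 = -383.52
(ad+bc)·covariance of V and Z = (3)·44 = 132
covariance of B and U = 2012.5 + (-383.52) + 132 = 1760.98.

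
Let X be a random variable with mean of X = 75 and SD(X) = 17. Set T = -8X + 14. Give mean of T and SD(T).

mean of T = -586, SD(T) = 136

T = -8X + 14 is linear with a = -8, b = 14.
mean of T = a·mean of X + b = (-8)·75 + 14 = -586.
SD(T) = |a|·SD(X) = |-8|·17 = 136.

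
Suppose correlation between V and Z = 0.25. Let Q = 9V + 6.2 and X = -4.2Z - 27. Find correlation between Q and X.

correlation between Q and X = -0.25

Linear rescalings preserve |correlation|; the slopes 9 and -4.2 have opposite signs, so the correlation flips sign: correlation between Q and X = −correlation between V and Z = -0.25.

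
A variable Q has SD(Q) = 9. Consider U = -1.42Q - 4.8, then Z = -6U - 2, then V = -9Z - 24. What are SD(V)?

SD(V) = 690.12

SD(U) = |-1.42|·9 = 12.78.
SD(Z) = |-6|·12.78 = 76.68.
SD(V) = |-9|·76.68 = 690.12.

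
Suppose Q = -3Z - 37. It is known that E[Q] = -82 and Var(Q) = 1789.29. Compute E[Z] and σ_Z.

E[Z] = 15, σ_Z = 14.1

From Q = -3Z - 37: E[Q] = a·E[Z] + b, so E[Z] = (E[Q] − b)/a = (-82 − (-37))/(-3) = 15.
σ_Q = √1789.29 = 42.3.
σ_Q = |a|·σ_Z, so σ_Z = 42.3/|-3| = 14.1.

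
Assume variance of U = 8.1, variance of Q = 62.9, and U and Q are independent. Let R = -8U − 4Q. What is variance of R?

variance of R = a²·variance of U + b²·variance of Q + 2ab·Cov(U, Q) with a = -8, b = -4.
Independence gives Cov(U, Q) = 0.
= (-8)²·8.1 + (-4)²·62.9 + 2·(-8)·(-4)·0
= 518.4 + 1006.4 + 0 = 1524.8.

variance of R = 1524.8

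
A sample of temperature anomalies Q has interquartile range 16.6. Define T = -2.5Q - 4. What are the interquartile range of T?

Under T = aQ + b, IQR(T) = |a|·IQR(Q) = |-2.5|·16.6 = 41.5 (shifts cancel; spread scales by |a|).

IQR(T) = 41.5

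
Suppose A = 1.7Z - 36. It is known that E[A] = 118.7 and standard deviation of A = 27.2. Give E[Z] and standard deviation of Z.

From A = 1.7Z - 36: E[A] = a·E[Z] + b, so E[Z] = (E[A] − b)/a = (118.7 − (-36))/1.7 = 91.
standard deviation of A = |a|·standard deviation of Z, so standard deviation of Z = 27.2/|1.7| = 16.

E[Z] = 91, standard deviation of Z = 16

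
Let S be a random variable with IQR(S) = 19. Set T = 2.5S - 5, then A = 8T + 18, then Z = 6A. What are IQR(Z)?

IQR(Z) = 2280

IQR(T) = |2.5|·19 = 47.5.
IQR(A) = |8|·47.5 = 380.
IQR(Z) = |6|·380 = 2280.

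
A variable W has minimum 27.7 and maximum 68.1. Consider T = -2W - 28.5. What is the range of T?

Range(T) = 80.8

Range of W = 68.1 − 27.7 = 40.4.
Range(T) = |a|·Range(W) = |-2|·40.4 = 80.8.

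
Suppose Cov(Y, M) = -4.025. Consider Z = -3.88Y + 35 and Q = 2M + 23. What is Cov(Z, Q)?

Cov(Z, Q) = a·c·Cov(Y, M) = (-3.88)·2·(-4.025) = 31.234. Additive constants drop out.

Cov(Z, Q) = 31.234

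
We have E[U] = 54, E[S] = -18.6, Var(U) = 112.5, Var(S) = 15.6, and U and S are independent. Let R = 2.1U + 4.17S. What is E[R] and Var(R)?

E[R] = 35.838, Var(R) = 767.39184

E[R] = 2.1·E[U] + 4.17·E[S] = 2.1·54 + 4.17·(-18.6) = 35.838.
Var(R) = a²·Var(U) + b²·Var(S) + 2ab·Cov[U, S] with a = 2.1, b = 4.17.
Independence gives Cov[U, S] = 0.
= 2.1²·112.5 + 4.17²·15.6 + 2·2.1·4.17·0
= 496.125 + 271.26684 + 0 = 767.39184.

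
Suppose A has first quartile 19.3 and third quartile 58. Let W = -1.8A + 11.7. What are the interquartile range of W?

IQR(W) = 69.66

IQR of A = Q3 − Q1 = 58 − 19.3 = 38.7.
Under W = aA + b, IQR(W) = |a|·IQR(A) = |-1.8|·38.7 = 69.66 (shifts cancel; spread scales by |a|).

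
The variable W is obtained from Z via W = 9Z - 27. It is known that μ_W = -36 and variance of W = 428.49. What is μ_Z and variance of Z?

From W = 9Z - 27: μ_W = a·μ_Z + b, so μ_Z = (μ_W − b)/a = (-36 − (-27))/9 = -1.
variance of W = a²·variance of Z, so variance of Z = 428.49/9² = 5.29.

μ_Z = -1, variance of Z = 5.29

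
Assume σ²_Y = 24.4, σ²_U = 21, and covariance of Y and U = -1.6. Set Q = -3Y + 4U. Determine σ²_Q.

σ²_Q = 594

σ²_Q = a²·σ²_Y + b²·σ²_U + 2ab·covariance of Y and U with a = -3, b = 4.
= (-3)²·24.4 + 4²·21 + 2·(-3)·4·(-1.6)
= 219.6 + 336 + 38.4 = 594.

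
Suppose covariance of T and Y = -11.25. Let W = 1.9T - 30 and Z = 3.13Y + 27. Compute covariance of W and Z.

covariance of W and Z = a·c·covariance of T and Y = 1.9·3.13·(-11.25) = -66.90375. Additive constants drop out.

covariance of W and Z = -66.90375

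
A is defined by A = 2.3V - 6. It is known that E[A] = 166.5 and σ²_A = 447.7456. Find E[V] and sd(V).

E[V] = 75, sd(V) = 9.2

From A = 2.3V - 6: E[A] = a·E[V] + b, so E[V] = (E[A] − b)/a = (166.5 − (-6))/2.3 = 75.
sd(A) = √447.7456 = 21.16.
sd(A) = |a|·sd(V), so sd(V) = 21.16/|2.3| = 9.2.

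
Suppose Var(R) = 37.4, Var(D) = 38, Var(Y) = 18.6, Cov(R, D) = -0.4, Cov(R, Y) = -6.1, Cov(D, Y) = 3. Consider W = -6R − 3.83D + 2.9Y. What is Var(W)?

Var(W) = a²·Var(R) + b²·Var(D) + c²·Var(Y) + 2ab·Cov(R, D) + 2ac·Cov(R, Y) + 2bc·Cov(D, Y), with a = -6, b = -3.83, c = 2.9.
= 1346.4 + 557.4182 + 156.426 + (-18.384) + 212.28 + (-66.642)
= 2187.4982.

Var(W) = 2187.4982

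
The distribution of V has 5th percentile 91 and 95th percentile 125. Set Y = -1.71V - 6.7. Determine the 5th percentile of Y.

Since a = -1.71 < 0 the transformation is decreasing, reversing order: the 5th percentile of Y corresponds to the 95th percentile of V.
So P_{5}(Y) = a·P_{95}(V) + b = (-1.71)·125 + (-6.7) = -220.45.

5th percentile of Y = -220.45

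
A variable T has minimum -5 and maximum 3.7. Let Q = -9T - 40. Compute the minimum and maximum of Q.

a = -9 < 0, so order reverses: min(Q) = a·max(T)+b = (-9)·3.7 + (-40) = -73.3; max(Q) = a·min(T)+b = (-9)·(-5) + (-40) = 5.

min(Q) = -73.3, max(Q) = 5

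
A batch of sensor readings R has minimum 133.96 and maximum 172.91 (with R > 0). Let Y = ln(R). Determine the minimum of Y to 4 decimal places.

min(Y) = 4.8975

ln(R) is increasing on this domain, so min(Y) comes from min(R) = 133.96: min(Y) = ln(133.96) ≈ 4.8975.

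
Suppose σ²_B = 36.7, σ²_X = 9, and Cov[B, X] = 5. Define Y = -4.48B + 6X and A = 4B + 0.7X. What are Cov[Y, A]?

Cov[Y, A] = -515.544

By bilinearity, Cov[Y, A] = ac·σ²_B + bd·σ²_X + (ad+bc)·Cov[B, X], with a=-4.48, b=6, c=4, d=0.7.
ac·σ²_B = (-4.48)·4·36.7 = -657.664
bd·σ²_X = 6·0.7·9 = 37.8
(ad+bc)·Cov[B, X] = (20.864)·5 = 104.32
Cov[Y, A] = -657.664 + 37.8 + 104.32 = -515.544.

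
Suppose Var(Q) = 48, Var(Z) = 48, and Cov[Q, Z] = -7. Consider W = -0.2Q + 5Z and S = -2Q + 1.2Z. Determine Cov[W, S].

Cov[W, S] = 378.88

By bilinearity, Cov[W, S] = ac·Var(Q) + bd·Var(Z) + (ad+bc)·Cov[Q, Z], with a=-0.2, b=5, c=-2, d=1.2.
ac·Var(Q) = (-0.2)·(-2)·48 = 19.2
bd·Var(Z) = 5·1.2·48 = 288
(ad+bc)·Cov[Q, Z] = (-10.24)·(-7) = 71.68
Cov[W, S] = 19.2 + 288 + 71.68 = 378.88.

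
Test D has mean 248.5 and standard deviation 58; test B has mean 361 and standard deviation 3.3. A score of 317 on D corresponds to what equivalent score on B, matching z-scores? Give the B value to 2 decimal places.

z = (317 − 248.5)/58 ≈ 1.181.
B = 361 + z·3.3 = 361 + (317 − 248.5)·3.3/58 ≈ 364.90.

B = 364.90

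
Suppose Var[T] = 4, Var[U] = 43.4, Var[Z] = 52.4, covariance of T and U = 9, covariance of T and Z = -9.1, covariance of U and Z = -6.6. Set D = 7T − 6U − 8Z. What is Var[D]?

Var[D] = 4741.6

Var[D] = a²·Var[T] + b²·Var[U] + c²·Var[Z] + 2ab·covariance of T and U + 2ac·covariance of T and Z + 2bc·covariance of U and Z, with a = 7, b = -6, c = -8.
= 196 + 1562.4 + 3353.6 + (-756) + 1019.2 + (-633.6)
= 4741.6.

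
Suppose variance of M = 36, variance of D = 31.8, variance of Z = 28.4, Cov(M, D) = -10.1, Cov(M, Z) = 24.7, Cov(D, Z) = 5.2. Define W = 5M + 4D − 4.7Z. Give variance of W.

variance of W = a²·variance of M + b²·variance of D + c²·variance of Z + 2ab·Cov(M, D) + 2ac·Cov(M, Z) + 2bc·Cov(D, Z), with a = 5, b = 4, c = -4.7.
= 900 + 508.8 + 627.356 + (-404) + (-1160.9) + (-195.52)
= 275.736.

variance of W = 275.736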